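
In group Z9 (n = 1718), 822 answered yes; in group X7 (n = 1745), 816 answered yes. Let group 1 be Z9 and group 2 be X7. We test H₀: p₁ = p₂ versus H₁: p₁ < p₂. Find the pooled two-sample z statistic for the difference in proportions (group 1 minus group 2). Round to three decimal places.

z = 0.639

p̂₁ = 822/1718 = 0.47846, p̂₂ = 816/1745 = 0.46762.
Pooled p̂ = (822+816)/(1718+1745) = 1638/3463 = 0.47300.
SE = √(0.249271 × 0.00115514) = 0.01697.
z = (0.47846 − 0.46762)/0.01697 = 0.01084/0.01697 = 0.639.
p-value = P(Z < 0.639) ≈ 0.7386.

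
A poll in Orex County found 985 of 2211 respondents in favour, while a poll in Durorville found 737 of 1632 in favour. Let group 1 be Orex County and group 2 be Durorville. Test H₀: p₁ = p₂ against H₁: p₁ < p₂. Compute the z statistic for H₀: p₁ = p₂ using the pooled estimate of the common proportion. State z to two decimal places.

p̂₁ = 985/2211 = 0.4455, p̂₂ = 737/1632 = 0.4516.
Pooled p̂ = (985+737)/(2211+1632) = 1722/3843 = 0.4481.
SE = √(0.247305 × 0.00106503) = 0.0162.
z = (0.4455 − 0.4516)/0.0162 = -0.0061/0.0162 = -0.38.
p-value = P(Z < -0.375) ≈ 0.3537.

z = -0.38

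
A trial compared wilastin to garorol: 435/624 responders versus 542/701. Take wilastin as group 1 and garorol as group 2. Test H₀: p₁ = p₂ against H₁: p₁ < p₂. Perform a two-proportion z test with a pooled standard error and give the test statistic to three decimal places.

p̂₁ = 435/624 = 0.697115, p̂₂ = 542/701 = 0.773181.
Pooled p̂ = (435+542)/(624+701) = 977/1325 = 0.737358.
SE = √(0.193661 × 0.0030291) = 0.024220.
z = (0.697115 − 0.773181)/0.024220 = -0.076066/0.024220 = -3.141.

z = -3.141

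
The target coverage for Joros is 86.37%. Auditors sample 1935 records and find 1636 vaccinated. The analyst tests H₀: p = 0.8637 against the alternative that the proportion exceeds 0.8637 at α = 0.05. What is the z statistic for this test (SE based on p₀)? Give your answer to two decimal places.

z = -2.34

p̂ = 1636/1935 ≈ 0.84548.
Standard error under H₀: √(0.8637×0.1363/1935) = 0.00780.
z = (0.84548 − 0.8637)/0.00780 = -0.01822/0.00780 = -2.34.
p-value = P(Z > -2.336) ≈ 0.9903, so at α = 0.05 we fail to reject H₀.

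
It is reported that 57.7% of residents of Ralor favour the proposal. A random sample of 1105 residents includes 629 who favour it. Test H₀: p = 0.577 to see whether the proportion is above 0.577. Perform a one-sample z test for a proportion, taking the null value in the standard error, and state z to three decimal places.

z = -0.523

p̂ = 629/1105 ≈ 0.56923.
SE = √(p₀(1−p₀)/n) = √(0.24407/1105) = 0.01486.
z = (0.56923 − 0.577)/0.01486 = -0.00777/0.01486 = -0.523.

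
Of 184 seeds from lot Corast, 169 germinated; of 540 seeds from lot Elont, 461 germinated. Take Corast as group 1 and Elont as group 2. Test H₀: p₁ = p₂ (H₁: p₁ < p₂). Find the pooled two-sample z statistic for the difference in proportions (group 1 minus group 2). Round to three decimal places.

p̂₁ = 169/184 ≈ 0.91848, p̂₂ = 461/540 ≈ 0.85370.
Pooled p̂ = (169+461)/(184+540) = 630/724 = 0.87017.
SE = √(p̂(1−p̂)(1/n₁+1/n₂)) = √(0.87017·0.12983·0.00728663) = √(0.000823224) = 0.02869.
z = (0.91848 − 0.85370)/0.02869 = 0.06478/0.02869 = 2.258.
p-value = P(Z < 2.258) ≈ 0.9880.

z = 2.258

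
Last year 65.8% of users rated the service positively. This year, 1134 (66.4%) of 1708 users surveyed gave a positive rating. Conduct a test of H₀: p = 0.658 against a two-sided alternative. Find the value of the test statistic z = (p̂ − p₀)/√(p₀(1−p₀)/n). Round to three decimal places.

z = 0.517

p̂ = 1134/1708 = 0.66393.
Standard error under H₀: √(0.658×0.342/1708) = 0.01148.
z = (0.66393 − 0.658)/0.01148 = 0.00593/0.01148 = 0.517.
p-value = 2·P(Z > 0.517) ≈ 0.6052.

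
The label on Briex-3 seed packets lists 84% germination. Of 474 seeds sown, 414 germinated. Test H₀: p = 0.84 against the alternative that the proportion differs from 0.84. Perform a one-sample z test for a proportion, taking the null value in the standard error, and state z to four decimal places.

z = 1.9846

p̂ = 414/474 ≈ 0.873418.
SE = √(p₀(1−p₀)/n) = √(0.1344/474) = 0.016839.
z = (0.873418 − 0.84)/0.016839 = 0.033418/0.016839 = 1.9846.
Two-sided p-value ≈ 2·Φ(−1.985) = 0.0472.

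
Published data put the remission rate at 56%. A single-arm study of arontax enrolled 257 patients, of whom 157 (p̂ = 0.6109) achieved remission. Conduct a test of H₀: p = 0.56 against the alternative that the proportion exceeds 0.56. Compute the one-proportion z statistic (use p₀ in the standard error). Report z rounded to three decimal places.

p̂ = 157/257 ≈ 0.61089.
SE = √(p₀(1−p₀)/n) = √(0.2464/257) = 0.03096.
z = (0.61089 − 0.56)/0.03096 = 0.05089/0.03096 = 1.644.

z = 1.644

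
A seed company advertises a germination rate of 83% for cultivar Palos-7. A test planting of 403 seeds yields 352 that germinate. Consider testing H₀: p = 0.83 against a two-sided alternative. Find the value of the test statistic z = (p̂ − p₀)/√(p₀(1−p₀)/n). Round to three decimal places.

z = 2.322

p̂ = 352/403 ≈ 0.87345.
Standard error under H₀: √(0.83×0.17/403) = 0.01871.
z = (0.87345 − 0.83)/0.01871 = 0.04345/0.01871 = 2.322.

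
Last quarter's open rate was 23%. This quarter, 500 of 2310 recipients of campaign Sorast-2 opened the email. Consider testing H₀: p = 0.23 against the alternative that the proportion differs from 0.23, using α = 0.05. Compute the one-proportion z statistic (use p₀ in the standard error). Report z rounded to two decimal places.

p̂ = 500/2310 = 0.21645.
Under H₀, SE = √(0.23·0.77/2310) = √(7.66667e-05) = 0.00876.
z = (0.21645 − 0.23)/0.00876 = -0.01355/0.00876 = -1.55.
p-value = 2·P(Z > 1.547) ≈ 0.1217. With α = 0.05, fail to reject H₀.

z = -1.55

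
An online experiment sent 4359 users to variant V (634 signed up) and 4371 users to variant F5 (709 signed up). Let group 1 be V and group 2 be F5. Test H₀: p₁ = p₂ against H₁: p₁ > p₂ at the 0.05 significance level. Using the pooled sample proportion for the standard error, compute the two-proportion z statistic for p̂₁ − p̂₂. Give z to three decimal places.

p̂₁ = 634/4359 ≈ 0.145446, p̂₂ = 709/4371 ≈ 0.162205.
Pooled p̂ = (634+709)/(4359+4371) = 1343/8730 = 0.153837.
SE = √(p̂(1−p̂)(1/n₁+1/n₂)) = √(0.153837·0.846163·0.000458191) = √(5.96434e-05) = 0.007723.
z = (0.145446 − 0.162205)/0.007723 = -0.016759/0.007723 = -2.170.
p-value = P(Z > -2.170) ≈ 0.9850, so at α = 0.05 we fail to reject H₀.

z = -2.170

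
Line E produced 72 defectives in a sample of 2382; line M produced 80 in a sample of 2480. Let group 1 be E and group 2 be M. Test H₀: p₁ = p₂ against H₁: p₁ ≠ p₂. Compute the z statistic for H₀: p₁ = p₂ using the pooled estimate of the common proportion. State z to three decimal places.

z = -0.407

p̂₁ = 72/2382 = 0.03023, p̂₂ = 80/2480 = 0.03226.
Pooled p̂ = (72+80)/(2382+2480) = 152/4862 = 0.03126.
SE = √(0.0302855 × 0.000823041) = 0.00499.
z = (0.03023 − 0.03226)/0.00499 = -0.00203/0.00499 = -0.407.
p-value = 2·P(Z > 0.407) ≈ 0.6841.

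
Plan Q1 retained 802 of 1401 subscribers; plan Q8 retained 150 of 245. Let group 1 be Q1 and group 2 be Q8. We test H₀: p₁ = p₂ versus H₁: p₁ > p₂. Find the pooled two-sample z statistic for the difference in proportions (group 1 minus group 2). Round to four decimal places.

z = -1.1638

p̂₁ = 802/1401 = 0.572448, p̂₂ = 150/245 = 0.612245.
Pooled p̂ = (802+150)/(1401+245) = 952/1646 = 0.578372.
SE = √(0.243858 × 0.00479541) = 0.034196.
z = (0.572448 − 0.612245)/0.034196 = -0.039797/0.034196 = -1.1638.
p-value = P(Z > -1.164) ≈ 0.8777.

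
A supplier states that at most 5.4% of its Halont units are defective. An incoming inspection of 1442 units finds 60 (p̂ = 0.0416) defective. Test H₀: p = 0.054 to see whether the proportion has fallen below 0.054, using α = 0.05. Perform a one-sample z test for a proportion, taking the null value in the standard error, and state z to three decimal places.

p̂ = 60/1442 = 0.04161.
SE = √(p₀(1−p₀)/n) = √(0.051084/1442) = 0.00595.
z = (0.04161 − 0.054)/0.00595 = -0.01239/0.00595 = -2.082.
p-value = P(Z < -2.082) ≈ 0.0187; since p < α = 0.05, reject H₀.

z = -2.082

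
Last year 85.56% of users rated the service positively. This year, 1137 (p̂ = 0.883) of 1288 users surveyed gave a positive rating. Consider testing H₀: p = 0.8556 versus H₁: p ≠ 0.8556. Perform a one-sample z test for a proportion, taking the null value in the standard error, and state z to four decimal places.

p̂ = 1137/1288 = 0.882764.
Under H₀, SE = √(0.8556·0.1444/1288) = √(9.59229e-05) = 0.009794.
z = (0.882764 − 0.8556)/0.009794 = 0.027164/0.009794 = 2.7735.
Two-sided p-value ≈ 2·Φ(−2.774) = 0.0055.

z = 2.7735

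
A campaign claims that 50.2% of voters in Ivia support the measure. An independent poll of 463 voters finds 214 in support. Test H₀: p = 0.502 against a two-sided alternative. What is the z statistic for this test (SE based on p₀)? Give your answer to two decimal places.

p̂ = 214/463 ≈ 0.46220.
SE = √(p₀(1−p₀)/n) = √(0.25/463) = 0.02324.
z = (0.46220 − 0.502)/0.02324 = -0.03980/0.02324 = -1.71.
p-value = 2·P(Z > 1.713) ≈ 0.0868.

z = -1.71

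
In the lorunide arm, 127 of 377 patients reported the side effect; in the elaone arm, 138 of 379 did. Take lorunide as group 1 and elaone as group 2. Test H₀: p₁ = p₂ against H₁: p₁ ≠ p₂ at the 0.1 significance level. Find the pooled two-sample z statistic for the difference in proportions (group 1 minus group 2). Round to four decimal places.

p̂₁ = 127/377 = 0.336870, p̂₂ = 138/379 = 0.364116.
Pooled p̂ = (127+138)/(377+379) = 265/756 = 0.350529.
SE = √(p̂(1−p̂)(1/n₁+1/n₂)) = √(0.350529·0.649471·0.00529104) = √(0.00120455) = 0.034707.
z = (0.336870 − 0.364116)/0.034707 = -0.027246/0.034707 = -0.7850.
p-value = 2·P(Z > 0.785) ≈ 0.4324; since p > α = 0.1, fail to reject H₀.

z = -0.7850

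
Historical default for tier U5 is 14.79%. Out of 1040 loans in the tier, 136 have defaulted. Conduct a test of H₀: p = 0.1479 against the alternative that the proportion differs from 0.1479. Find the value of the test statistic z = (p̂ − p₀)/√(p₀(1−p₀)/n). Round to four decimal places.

z = -1.5562

p̂ = 136/1040 = 0.130769.
Under H₀, SE = √(0.1479·0.8521/1040) = √(0.000121178) = 0.011008.
z = (0.130769 − 0.1479)/0.011008 = -0.017131/0.011008 = -1.5562.
Two-sided p-value ≈ 2·Φ(−1.556) = 0.1197.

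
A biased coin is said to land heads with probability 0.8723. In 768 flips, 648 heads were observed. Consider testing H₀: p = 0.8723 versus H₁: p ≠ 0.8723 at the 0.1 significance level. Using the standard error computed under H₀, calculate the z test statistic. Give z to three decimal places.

z = -2.371

p̂ = 648/768 = 0.84375.
Standard error under H₀: √(0.8723×0.1277/768) = 0.01204.
z = (0.84375 − 0.8723)/0.01204 = -0.02855/0.01204 = -2.371.
Two-sided p-value ≈ 2·Φ(−2.371) = 0.0178. With α = 0.1, reject H₀.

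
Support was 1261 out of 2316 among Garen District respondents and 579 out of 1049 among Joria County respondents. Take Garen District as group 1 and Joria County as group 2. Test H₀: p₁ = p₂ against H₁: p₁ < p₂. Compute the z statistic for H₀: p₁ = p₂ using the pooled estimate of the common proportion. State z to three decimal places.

p̂₁ = 1261/2316 ≈ 0.54447, p̂₂ = 579/1049 ≈ 0.55195.
Pooled p̂ = (1261+579)/(2316+1049) = 1840/3365 = 0.54681.
SE = √(p̂(1−p̂)(1/n₁+1/n₂)) = √(0.54681·0.45319·0.00138507) = √(0.000343233) = 0.01853.
z = (0.54447 − 0.55195)/0.01853 = -0.00748/0.01853 = -0.404.
p-value = P(Z < -0.404) ≈ 0.3432.

z = -0.404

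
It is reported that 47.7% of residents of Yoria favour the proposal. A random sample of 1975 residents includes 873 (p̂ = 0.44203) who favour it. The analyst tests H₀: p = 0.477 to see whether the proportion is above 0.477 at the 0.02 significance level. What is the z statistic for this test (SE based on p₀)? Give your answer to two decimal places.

z = -3.11

p̂ = 873/1975 ≈ 0.44203.
SE = √(p₀(1−p₀)/n) = √(0.24947/1975) = 0.01124.
z = (0.44203 − 0.477)/0.01124 = -0.03497/0.01124 = -3.11.
p-value = P(Z > -3.112) ≈ 0.9991; since p > α = 0.02, fail to reject H₀.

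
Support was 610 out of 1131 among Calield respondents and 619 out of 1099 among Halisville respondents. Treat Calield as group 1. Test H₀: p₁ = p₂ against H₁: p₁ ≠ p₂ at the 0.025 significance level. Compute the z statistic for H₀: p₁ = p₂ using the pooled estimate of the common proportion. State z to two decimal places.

z = -1.13

p̂₁ = 610/1131 ≈ 0.5393, p̂₂ = 619/1099 ≈ 0.5632.
Pooled p̂ = (610+619)/(1131+1099) = 1229/2230 = 0.5511.
SE = √(0.247387 × 0.00179409) = 0.0211.
z = (0.5393 − 0.5632)/0.0211 = -0.0239/0.0211 = -1.13.
p-value = 2·P(Z > 1.134) ≈ 0.2567; since p > α = 0.025, fail to reject H₀.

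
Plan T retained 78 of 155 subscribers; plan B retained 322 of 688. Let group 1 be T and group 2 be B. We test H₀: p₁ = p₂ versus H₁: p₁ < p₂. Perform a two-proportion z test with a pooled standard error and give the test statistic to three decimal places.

z = 0.793

p̂₁ = 78/155 ≈ 0.50323, p̂₂ = 322/688 ≈ 0.46802.
Pooled p̂ = (78+322)/(155+688) = 400/843 = 0.47450.
SE = √(0.24935 × 0.0079051) = 0.04440.
z = (0.50323 − 0.46802)/0.04440 = 0.03521/0.04440 = 0.793.
p-value = P(Z < 0.793) ≈ 0.7861.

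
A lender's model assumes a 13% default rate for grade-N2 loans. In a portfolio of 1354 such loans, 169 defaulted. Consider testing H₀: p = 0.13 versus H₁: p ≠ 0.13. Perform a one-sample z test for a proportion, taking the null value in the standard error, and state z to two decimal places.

z = -0.57

p̂ = 169/1354 = 0.1248.
Under H₀, SE = √(0.13·0.87/1354) = √(8.35303e-05) = 0.0091.
z = (0.1248 − 0.13)/0.0091 = -0.0052/0.0091 = -0.57.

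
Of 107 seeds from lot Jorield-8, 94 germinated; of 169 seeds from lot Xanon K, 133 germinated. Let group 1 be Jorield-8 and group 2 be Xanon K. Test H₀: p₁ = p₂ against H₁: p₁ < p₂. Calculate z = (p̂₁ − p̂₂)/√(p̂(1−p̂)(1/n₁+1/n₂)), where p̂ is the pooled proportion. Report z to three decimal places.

z = 1.939

p̂₁ = 94/107 ≈ 0.87850, p̂₂ = 133/169 ≈ 0.78698.
Pooled p̂ = (94+133)/(107+169) = 227/276 = 0.82246.
SE = √(p̂(1−p̂)(1/n₁+1/n₂)) = √(0.82246·0.17754·0.015263) = √(0.00222865) = 0.04721.
z = (0.87850 − 0.78698)/0.04721 = 0.09152/0.04721 = 1.939.
p-value = P(Z < 1.939) ≈ 0.9737.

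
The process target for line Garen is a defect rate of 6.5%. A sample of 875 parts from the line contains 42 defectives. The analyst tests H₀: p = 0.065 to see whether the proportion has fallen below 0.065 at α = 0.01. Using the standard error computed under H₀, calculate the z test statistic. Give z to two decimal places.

p̂ = 42/875 = 0.04800.
Under H₀, SE = √(0.065·0.935/875) = √(6.94571e-05) = 0.00833.
z = (0.04800 − 0.065)/0.00833 = -0.01700/0.00833 = -2.04.
p-value = P(Z < -2.040) ≈ 0.0207, so at α = 0.01 we fail to reject H₀.

z = -2.04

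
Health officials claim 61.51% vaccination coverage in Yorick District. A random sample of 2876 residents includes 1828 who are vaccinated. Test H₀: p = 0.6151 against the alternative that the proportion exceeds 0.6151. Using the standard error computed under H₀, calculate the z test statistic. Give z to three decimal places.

z = 2.260

p̂ = 1828/2876 ≈ 0.635605.
SE = √(p₀(1−p₀)/n) = √(0.23675/2876) = 0.009073.
z = (0.635605 − 0.6151)/0.009073 = 0.020505/0.009073 = 2.260.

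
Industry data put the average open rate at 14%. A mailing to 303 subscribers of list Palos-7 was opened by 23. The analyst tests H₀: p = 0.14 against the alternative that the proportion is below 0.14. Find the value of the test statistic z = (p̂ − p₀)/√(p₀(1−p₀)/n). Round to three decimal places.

p̂ = 23/303 ≈ 0.075908.
SE = √(p₀(1−p₀)/n) = √(0.1204/303) = 0.019934.
z = (0.075908 − 0.14)/0.019934 = -0.064092/0.019934 = -3.215.
p-value = P(Z < -3.215) ≈ 0.0007.

z = -3.215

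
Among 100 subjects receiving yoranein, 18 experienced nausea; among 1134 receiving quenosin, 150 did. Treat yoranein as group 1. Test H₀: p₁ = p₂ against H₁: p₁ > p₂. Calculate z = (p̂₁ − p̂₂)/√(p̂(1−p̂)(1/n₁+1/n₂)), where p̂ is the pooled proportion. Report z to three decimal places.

p̂₁ = 18/100 = 0.18000, p̂₂ = 150/1134 = 0.13228.
Pooled p̂ = (18+150)/(100+1134) = 168/1234 = 0.13614.
SE = √(0.117608 × 0.0108818) = 0.03577.
z = (0.18000 − 0.13228)/0.03577 = 0.04772/0.03577 = 1.334.

z = 1.334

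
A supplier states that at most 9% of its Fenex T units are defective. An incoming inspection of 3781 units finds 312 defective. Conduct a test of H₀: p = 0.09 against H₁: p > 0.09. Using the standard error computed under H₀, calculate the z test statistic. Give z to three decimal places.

z = -1.608

p̂ = 312/3781 = 0.082518.
Standard error under H₀: √(0.09×0.91/3781) = 0.004654.
z = (0.082518 − 0.09)/0.004654 = -0.007482/0.004654 = -1.608.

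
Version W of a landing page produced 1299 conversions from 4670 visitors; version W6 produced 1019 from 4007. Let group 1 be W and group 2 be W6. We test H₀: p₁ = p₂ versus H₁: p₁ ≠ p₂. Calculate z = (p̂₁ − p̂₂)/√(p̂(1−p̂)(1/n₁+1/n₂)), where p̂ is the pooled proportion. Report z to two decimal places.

z = 2.50

p̂₁ = 1299/4670 ≈ 0.27816, p̂₂ = 1019/4007 ≈ 0.25430.
Pooled p̂ = (1299+1019)/(4670+4007) = 2318/8677 = 0.26714.
SE = √(0.195778 × 0.000463696) = 0.00953.
z = (0.27816 − 0.25430)/0.00953 = 0.02386/0.00953 = 2.50.
Two-sided p-value ≈ 2·Φ(−2.504) = 0.0123.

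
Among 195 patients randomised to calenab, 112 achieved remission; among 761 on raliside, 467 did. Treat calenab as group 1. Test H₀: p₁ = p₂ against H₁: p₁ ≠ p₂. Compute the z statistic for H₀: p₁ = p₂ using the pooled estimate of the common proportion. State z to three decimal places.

z = -1.002

p̂₁ = 112/195 ≈ 0.57436, p̂₂ = 467/761 ≈ 0.61367.
Pooled p̂ = (112+467)/(195+761) = 579/956 = 0.60565.
SE = √(0.238838 × 0.00644227) = 0.03923.
z = (0.57436 − 0.61367)/0.03923 = -0.03931/0.03923 = -1.002.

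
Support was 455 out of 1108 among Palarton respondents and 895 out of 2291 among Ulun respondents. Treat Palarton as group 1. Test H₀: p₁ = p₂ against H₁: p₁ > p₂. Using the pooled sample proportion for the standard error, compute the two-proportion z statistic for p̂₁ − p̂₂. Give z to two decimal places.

p̂₁ = 455/1108 = 0.41065, p̂₂ = 895/2291 = 0.39066.
Pooled p̂ = (455+895)/(1108+2291) = 1350/3399 = 0.39718.
SE = √(0.239427 × 0.00133902) = 0.01791.
z = (0.41065 − 0.39066)/0.01791 = 0.01999/0.01791 = 1.12.

z = 1.12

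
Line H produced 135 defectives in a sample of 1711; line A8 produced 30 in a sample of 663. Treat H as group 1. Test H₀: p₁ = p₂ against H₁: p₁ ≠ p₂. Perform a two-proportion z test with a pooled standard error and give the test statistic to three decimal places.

z = 2.893

p̂₁ = 135/1711 ≈ 0.07890, p̂₂ = 30/663 ≈ 0.04525.
Pooled p̂ = (135+30)/(1711+663) = 165/2374 = 0.06950.
SE = √(p̂(1−p̂)(1/n₁+1/n₂)) = √(0.06950·0.93050·0.00209275) = √(0.000135343) = 0.01163.
z = (0.07890 − 0.04525)/0.01163 = 0.03365/0.01163 = 2.893.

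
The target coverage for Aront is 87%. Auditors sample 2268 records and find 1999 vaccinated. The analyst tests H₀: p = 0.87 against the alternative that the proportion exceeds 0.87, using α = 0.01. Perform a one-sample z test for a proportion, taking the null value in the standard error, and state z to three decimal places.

z = 1.613

p̂ = 1999/2268 ≈ 0.88139.
Under H₀, SE = √(0.87·0.13/2268) = √(4.98677e-05) = 0.00706.
z = (0.88139 − 0.87)/0.00706 = 0.01139/0.00706 = 1.613.
p-value = P(Z > 1.613) ≈ 0.0533; since p > α = 0.01, fail to reject H₀.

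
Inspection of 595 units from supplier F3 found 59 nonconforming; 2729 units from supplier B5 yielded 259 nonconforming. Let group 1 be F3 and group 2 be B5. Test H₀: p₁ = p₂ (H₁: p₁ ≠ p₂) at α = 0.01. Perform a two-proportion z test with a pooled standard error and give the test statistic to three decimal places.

p̂₁ = 59/595 = 0.099160, p̂₂ = 259/2729 = 0.094907.
Pooled p̂ = (59+259)/(595+2729) = 318/3324 = 0.095668.
SE = √(p̂(1−p̂)(1/n₁+1/n₂)) = √(0.095668·0.904332·0.00204711) = √(0.000177107) = 0.013308.
z = (0.099160 − 0.094907)/0.013308 = 0.004253/0.013308 = 0.320.
p-value = 2·P(Z > 0.320) ≈ 0.7493. With α = 0.01, fail to reject H₀.

z = 0.320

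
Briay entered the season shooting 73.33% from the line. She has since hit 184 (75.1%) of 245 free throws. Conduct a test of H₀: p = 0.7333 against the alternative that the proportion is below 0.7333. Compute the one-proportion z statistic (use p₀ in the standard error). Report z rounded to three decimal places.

p̂ = 184/245 ≈ 0.75102.
Under H₀, SE = √(0.7333·0.2667/245) = √(0.000798249) = 0.02825.
z = (0.75102 − 0.7333)/0.02825 = 0.01772/0.02825 = 0.627.

z = 0.627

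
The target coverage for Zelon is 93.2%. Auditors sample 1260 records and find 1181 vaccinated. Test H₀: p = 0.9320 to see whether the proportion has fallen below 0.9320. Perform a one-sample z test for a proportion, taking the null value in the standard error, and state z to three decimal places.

z = 0.748

p̂ = 1181/1260 = 0.93730.
Standard error under H₀: √(0.932×0.068/1260) = 0.00709.
z = (0.93730 − 0.932)/0.00709 = 0.00530/0.00709 = 0.748.
p-value = P(Z < 0.748) ≈ 0.7726.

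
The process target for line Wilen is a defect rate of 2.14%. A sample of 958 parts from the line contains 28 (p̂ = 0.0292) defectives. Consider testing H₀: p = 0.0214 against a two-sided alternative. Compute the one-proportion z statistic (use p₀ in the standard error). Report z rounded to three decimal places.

p̂ = 28/958 ≈ 0.029228.
Standard error under H₀: √(0.0214×0.9786/958) = 0.004675.
z = (0.029228 − 0.0214)/0.004675 = 0.007828/0.004675 = 1.674.

z = 1.674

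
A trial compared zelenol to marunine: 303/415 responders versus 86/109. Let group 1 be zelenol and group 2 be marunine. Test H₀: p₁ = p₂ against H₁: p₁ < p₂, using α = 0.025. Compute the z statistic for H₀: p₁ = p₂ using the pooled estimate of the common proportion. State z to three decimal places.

p̂₁ = 303/415 = 0.73012, p̂₂ = 86/109 = 0.78899.
Pooled p̂ = (303+86)/(415+109) = 389/524 = 0.74237.
SE = √(p̂(1−p̂)(1/n₁+1/n₂)) = √(0.74237·0.25763·0.011584) = √(0.00221553) = 0.04707.
z = (0.73012 − 0.78899)/0.04707 = -0.05887/0.04707 = -1.251.
p-value = P(Z < -1.251) ≈ 0.1055. With α = 0.025, fail to reject H₀.

z = -1.251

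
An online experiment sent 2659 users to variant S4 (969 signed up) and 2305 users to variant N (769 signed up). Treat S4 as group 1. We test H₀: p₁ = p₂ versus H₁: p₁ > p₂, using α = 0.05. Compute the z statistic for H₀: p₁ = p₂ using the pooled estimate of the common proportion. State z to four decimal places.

p̂₁ = 969/2659 ≈ 0.364423, p̂₂ = 769/2305 ≈ 0.333623.
Pooled p̂ = (969+769)/(2659+2305) = 1738/4964 = 0.350121.
SE = √(0.227536 × 0.000809921) = 0.013575.
z = (0.364423 − 0.333623)/0.013575 = 0.030800/0.013575 = 2.2689.
p-value = P(Z > 2.269) ≈ 0.0116; since p < α = 0.05, reject H₀.

z = 2.2689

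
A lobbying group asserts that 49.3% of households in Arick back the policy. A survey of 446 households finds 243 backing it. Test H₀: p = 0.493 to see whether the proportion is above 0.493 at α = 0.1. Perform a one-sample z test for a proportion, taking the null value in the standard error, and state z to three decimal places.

p̂ = 243/446 = 0.54484.
SE = √(p₀(1−p₀)/n) = √(0.24995/446) = 0.02367.
z = (0.54484 − 0.493)/0.02367 = 0.05184/0.02367 = 2.190.
p-value = P(Z > 2.190) ≈ 0.0143, so at α = 0.1 we reject H₀.

z = 2.190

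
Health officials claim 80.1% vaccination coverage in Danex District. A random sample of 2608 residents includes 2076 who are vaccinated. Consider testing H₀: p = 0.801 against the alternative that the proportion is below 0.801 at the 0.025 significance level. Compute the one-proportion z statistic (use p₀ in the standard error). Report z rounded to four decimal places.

z = -0.6380

p̂ = 2076/2608 ≈ 0.796012.
SE = √(p₀(1−p₀)/n) = √(0.1594/2608) = 0.007818.
z = (0.796012 − 0.801)/0.007818 = -0.004988/0.007818 = -0.6380.
p-value = P(Z < -0.638) ≈ 0.2617. With α = 0.025, fail to reject H₀.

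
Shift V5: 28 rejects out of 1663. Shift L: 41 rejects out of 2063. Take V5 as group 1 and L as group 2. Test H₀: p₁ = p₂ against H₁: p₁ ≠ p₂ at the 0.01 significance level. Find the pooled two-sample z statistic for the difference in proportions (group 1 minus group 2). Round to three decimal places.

z = -0.684

p̂₁ = 28/1663 = 0.016837, p̂₂ = 41/2063 = 0.019874.
Pooled p̂ = (28+41)/(1663+2063) = 69/3726 = 0.018519.
SE = √(p̂(1−p̂)(1/n₁+1/n₂)) = √(0.018519·0.981481·0.00108605) = √(1.97397e-05) = 0.004443.
z = (0.016837 − 0.019874)/0.004443 = -0.003037/0.004443 = -0.684.
Two-sided p-value ≈ 2·Φ(−0.684) = 0.4943; since p > α = 0.01, fail to reject H₀.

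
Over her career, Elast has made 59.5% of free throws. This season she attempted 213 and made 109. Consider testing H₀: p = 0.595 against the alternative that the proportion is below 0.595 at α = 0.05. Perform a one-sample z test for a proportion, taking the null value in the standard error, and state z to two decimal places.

p̂ = 109/213 ≈ 0.5117.
Under H₀, SE = √(0.595·0.405/213) = √(0.00113134) = 0.0336.
z = (0.5117 − 0.595)/0.0336 = -0.0833/0.0336 = -2.48.
p-value = P(Z < -2.475) ≈ 0.0067, so at α = 0.05 we reject H₀.

z = -2.48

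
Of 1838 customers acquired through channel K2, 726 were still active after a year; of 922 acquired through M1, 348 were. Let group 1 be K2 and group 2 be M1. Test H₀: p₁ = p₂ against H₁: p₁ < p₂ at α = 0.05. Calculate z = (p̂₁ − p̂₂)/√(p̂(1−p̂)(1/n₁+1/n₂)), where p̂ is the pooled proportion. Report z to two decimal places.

z = 0.89

p̂₁ = 726/1838 ≈ 0.3950, p̂₂ = 348/922 ≈ 0.3774.
Pooled p̂ = (726+348)/(1838+922) = 1074/2760 = 0.3891.
SE = √(p̂(1−p̂)(1/n₁+1/n₂)) = √(0.3891·0.6109·0.00162867) = √(0.000387147) = 0.0197.
z = (0.3950 − 0.3774)/0.0197 = 0.0176/0.0197 = 0.89.
p-value = P(Z < 0.892) ≈ 0.8138. With α = 0.05, fail to reject H₀.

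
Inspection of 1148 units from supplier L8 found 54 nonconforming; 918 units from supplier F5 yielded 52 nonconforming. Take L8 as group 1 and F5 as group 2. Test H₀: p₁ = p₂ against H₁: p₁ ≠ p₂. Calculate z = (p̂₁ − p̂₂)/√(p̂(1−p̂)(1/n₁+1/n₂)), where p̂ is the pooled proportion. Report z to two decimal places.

z = -0.98

p̂₁ = 54/1148 = 0.0470, p̂₂ = 52/918 = 0.0566.
Pooled p̂ = (54+52)/(1148+918) = 106/2066 = 0.0513.
SE = √(p̂(1−p̂)(1/n₁+1/n₂)) = √(0.0513·0.9487·0.0019604) = √(9.54217e-05) = 0.0098.
z = (0.0470 − 0.0566)/0.0098 = -0.0096/0.0098 = -0.98.
p-value = 2·P(Z > 0.983) ≈ 0.3254.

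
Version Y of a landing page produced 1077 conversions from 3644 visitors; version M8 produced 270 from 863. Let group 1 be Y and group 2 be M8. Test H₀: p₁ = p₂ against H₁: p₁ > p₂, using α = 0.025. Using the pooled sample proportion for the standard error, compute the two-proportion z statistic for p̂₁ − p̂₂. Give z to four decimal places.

p̂₁ = 1077/3644 = 0.295554, p̂₂ = 270/863 = 0.312862.
Pooled p̂ = (1077+270)/(3644+863) = 1347/4507 = 0.298868.
SE = √(p̂(1−p̂)(1/n₁+1/n₂)) = √(0.298868·0.701132·0.00143317) = √(0.000300316) = 0.017330.
z = (0.295554 − 0.312862)/0.017330 = -0.017308/0.017330 = -0.9987.
p-value = P(Z > -0.999) ≈ 0.8410; since p > α = 0.025, fail to reject H₀.

z = -0.9987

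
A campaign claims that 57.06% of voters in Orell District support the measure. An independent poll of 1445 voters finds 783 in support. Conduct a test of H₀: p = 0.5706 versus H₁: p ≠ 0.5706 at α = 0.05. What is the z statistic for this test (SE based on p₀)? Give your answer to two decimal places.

p̂ = 783/1445 = 0.5419.
SE = √(p₀(1−p₀)/n) = √(0.24502/1445) = 0.0130.
z = (0.5419 − 0.5706)/0.0130 = -0.0287/0.0130 = -2.21.
p-value = 2·P(Z > 2.206) ≈ 0.0274. With α = 0.05, reject H₀.

z = -2.21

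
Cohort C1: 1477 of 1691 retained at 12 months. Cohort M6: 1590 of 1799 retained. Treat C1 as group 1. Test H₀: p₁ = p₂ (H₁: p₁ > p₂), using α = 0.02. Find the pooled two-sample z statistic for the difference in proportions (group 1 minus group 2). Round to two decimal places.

z = -0.94

p̂₁ = 1477/1691 ≈ 0.8734, p̂₂ = 1590/1799 ≈ 0.8838.
Pooled p̂ = (1477+1590)/(1691+1799) = 3067/3490 = 0.8788.
SE = √(0.106513 × 0.00114723) = 0.0111.
z = (0.8734 − 0.8838)/0.0111 = -0.0104/0.0111 = -0.94.
p-value = P(Z > -0.939) ≈ 0.8261, so at α = 0.02 we fail to reject H₀.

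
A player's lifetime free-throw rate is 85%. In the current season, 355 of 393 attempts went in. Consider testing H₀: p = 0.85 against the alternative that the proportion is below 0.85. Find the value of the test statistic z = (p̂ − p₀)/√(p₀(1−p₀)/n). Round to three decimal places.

p̂ = 355/393 = 0.90331.
Under H₀, SE = √(0.85·0.15/393) = √(0.000324427) = 0.01801.
z = (0.90331 − 0.85)/0.01801 = 0.05331/0.01801 = 2.960.

z = 2.960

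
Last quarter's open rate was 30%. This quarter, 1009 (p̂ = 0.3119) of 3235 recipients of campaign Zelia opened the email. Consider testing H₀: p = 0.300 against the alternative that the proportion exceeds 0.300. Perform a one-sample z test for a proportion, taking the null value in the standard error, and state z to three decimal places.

z = 1.477

p̂ = 1009/3235 = 0.311901.
SE = √(p₀(1−p₀)/n) = √(0.21/3235) = 0.008057.
z = (0.311901 − 0.3)/0.008057 = 0.011901/0.008057 = 1.477.
p-value = P(Z > 1.477) ≈ 0.0698.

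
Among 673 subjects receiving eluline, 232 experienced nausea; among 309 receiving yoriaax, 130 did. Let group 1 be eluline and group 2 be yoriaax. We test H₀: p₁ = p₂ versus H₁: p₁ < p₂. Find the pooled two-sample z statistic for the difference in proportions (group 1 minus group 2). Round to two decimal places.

z = -2.29

p̂₁ = 232/673 ≈ 0.3447, p̂₂ = 130/309 ≈ 0.4207.
Pooled p̂ = (232+130)/(673+309) = 362/982 = 0.3686.
SE = √(0.232743 × 0.00472213) = 0.0332.
z = (0.3447 − 0.4207)/0.0332 = -0.0760/0.0332 = -2.29.
p-value = P(Z < -2.292) ≈ 0.0110.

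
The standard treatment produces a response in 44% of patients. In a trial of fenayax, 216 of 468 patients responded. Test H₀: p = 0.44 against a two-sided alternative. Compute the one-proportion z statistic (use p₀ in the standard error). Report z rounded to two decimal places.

p̂ = 216/468 ≈ 0.4615.
Under H₀, SE = √(0.44·0.56/468) = √(0.000526496) = 0.0229.
z = (0.4615 − 0.44)/0.0229 = 0.0215/0.0229 = 0.94.
p-value = 2·P(Z > 0.939) ≈ 0.3479.

z = 0.94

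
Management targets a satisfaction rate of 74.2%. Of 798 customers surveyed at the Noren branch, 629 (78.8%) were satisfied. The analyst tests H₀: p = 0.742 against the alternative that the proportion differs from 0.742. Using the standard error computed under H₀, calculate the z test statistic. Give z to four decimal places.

z = 2.9842

p̂ = 629/798 = 0.7882206.
Standard error under H₀: √(0.742×0.258/798) = 0.0154885.
z = (0.7882206 − 0.742)/0.0154885 = 0.0462206/0.0154885 = 2.9842.
Two-sided p-value ≈ 2·Φ(−2.984) = 0.0028.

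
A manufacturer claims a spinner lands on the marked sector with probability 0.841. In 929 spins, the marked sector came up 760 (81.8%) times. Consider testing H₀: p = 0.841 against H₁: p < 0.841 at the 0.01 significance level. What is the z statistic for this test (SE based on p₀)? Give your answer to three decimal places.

z = -1.910

p̂ = 760/929 ≈ 0.81808.
Under H₀, SE = √(0.841·0.159/929) = √(0.000143939) = 0.01200.
z = (0.81808 − 0.841)/0.01200 = -0.02292/0.01200 = -1.910.
p-value = P(Z < -1.910) ≈ 0.0281; since p > α = 0.01, fail to reject H₀.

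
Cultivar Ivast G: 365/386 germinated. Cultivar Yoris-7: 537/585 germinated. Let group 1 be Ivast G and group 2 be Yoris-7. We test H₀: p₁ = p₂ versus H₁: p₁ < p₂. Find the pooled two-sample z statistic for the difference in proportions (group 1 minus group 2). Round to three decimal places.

z = 1.641

p̂₁ = 365/386 ≈ 0.94560, p̂₂ = 537/585 ≈ 0.91795.
Pooled p̂ = (365+537)/(386+585) = 902/971 = 0.92894.
SE = √(p̂(1−p̂)(1/n₁+1/n₂)) = √(0.92894·0.07106·0.00430008) = √(0.000283853) = 0.01685.
z = (0.94560 − 0.91795)/0.01685 = 0.02765/0.01685 = 1.641.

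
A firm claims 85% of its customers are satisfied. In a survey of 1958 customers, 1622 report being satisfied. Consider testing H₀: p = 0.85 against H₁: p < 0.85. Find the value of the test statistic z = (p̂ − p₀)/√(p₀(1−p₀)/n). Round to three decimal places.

p̂ = 1622/1958 = 0.82840.
SE = √(p₀(1−p₀)/n) = √(0.1275/1958) = 0.00807.
z = (0.82840 − 0.85)/0.00807 = -0.02160/0.00807 = -2.677.
p-value = P(Z < -2.677) ≈ 0.0037.

z = -2.677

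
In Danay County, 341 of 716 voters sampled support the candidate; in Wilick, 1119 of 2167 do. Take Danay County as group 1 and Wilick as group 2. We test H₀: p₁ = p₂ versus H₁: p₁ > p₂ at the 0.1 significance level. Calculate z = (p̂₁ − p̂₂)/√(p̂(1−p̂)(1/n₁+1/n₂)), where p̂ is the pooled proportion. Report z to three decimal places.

z = -1.862

p̂₁ = 341/716 ≈ 0.47626, p̂₂ = 1119/2167 ≈ 0.51638.
Pooled p̂ = (341+1119)/(716+2167) = 1460/2883 = 0.50642.
SE = √(p̂(1−p̂)(1/n₁+1/n₂)) = √(0.50642·0.49358·0.00185812) = √(0.000464452) = 0.02155.
z = (0.47626 − 0.51638)/0.02155 = -0.04012/0.02155 = -1.862.
p-value = P(Z > -1.862) ≈ 0.9687. With α = 0.1, fail to reject H₀.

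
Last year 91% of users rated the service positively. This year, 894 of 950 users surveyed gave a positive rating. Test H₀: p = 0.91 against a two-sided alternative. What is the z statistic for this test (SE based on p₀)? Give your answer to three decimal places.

z = 3.344

p̂ = 894/950 = 0.941053.
Standard error under H₀: √(0.91×0.09/950) = 0.009285.
z = (0.941053 − 0.91)/0.009285 = 0.031053/0.009285 = 3.344.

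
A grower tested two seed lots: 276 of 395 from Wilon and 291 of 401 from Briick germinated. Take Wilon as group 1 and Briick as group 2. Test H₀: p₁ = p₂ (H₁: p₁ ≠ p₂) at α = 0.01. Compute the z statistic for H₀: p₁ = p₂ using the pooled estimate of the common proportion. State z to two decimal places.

z = -0.84

p̂₁ = 276/395 = 0.6987, p̂₂ = 291/401 = 0.7257.
Pooled p̂ = (276+291)/(395+401) = 567/796 = 0.7123.
SE = √(0.204924 × 0.00502541) = 0.0321.
z = (0.6987 − 0.7257)/0.0321 = -0.0270/0.0321 = -0.84.
Two-sided p-value ≈ 2·Φ(−0.840) = 0.4010. With α = 0.01, fail to reject H₀.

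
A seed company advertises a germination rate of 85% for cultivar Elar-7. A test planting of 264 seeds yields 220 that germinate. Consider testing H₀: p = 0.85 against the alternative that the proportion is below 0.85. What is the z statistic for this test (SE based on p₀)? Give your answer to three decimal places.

z = -0.758

p̂ = 220/264 = 0.83333.
SE = √(p₀(1−p₀)/n) = √(0.1275/264) = 0.02198.
z = (0.83333 − 0.85)/0.02198 = -0.01667/0.02198 = -0.758.
p-value = P(Z < -0.758) ≈ 0.2241.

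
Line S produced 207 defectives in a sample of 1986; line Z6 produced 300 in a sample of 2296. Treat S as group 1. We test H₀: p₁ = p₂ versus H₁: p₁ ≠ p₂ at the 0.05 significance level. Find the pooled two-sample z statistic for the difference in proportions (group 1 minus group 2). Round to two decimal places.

p̂₁ = 207/1986 ≈ 0.10423, p̂₂ = 300/2296 ≈ 0.13066.
Pooled p̂ = (207+300)/(1986+2296) = 507/4282 = 0.11840.
SE = √(0.104383 × 0.000939065) = 0.00990.
z = (0.10423 − 0.13066)/0.00990 = -0.02643/0.00990 = -2.67.
Two-sided p-value ≈ 2·Φ(−2.670) = 0.0076. With α = 0.05, reject H₀.

z = -2.67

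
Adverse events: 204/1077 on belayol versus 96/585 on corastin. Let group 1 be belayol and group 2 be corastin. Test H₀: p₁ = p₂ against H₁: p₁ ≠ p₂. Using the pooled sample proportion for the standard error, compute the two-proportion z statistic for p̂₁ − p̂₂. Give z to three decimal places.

p̂₁ = 204/1077 = 0.189415, p̂₂ = 96/585 = 0.164103.
Pooled p̂ = (204+96)/(1077+585) = 300/1662 = 0.180505.
SE = √(p̂(1−p̂)(1/n₁+1/n₂)) = √(0.180505·0.819495·0.00263791) = √(0.000390208) = 0.019754.
z = (0.189415 − 0.164103)/0.019754 = 0.025312/0.019754 = 1.281.
Two-sided p-value ≈ 2·Φ(−1.281) = 0.2001.

z = 1.281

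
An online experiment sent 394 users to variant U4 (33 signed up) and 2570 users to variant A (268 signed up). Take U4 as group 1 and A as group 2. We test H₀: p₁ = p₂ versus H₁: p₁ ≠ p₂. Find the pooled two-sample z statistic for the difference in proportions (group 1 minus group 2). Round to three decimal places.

p̂₁ = 33/394 = 0.08376, p̂₂ = 268/2570 = 0.10428.
Pooled p̂ = (33+268)/(394+2570) = 301/2964 = 0.10155.
SE = √(p̂(1−p̂)(1/n₁+1/n₂)) = √(0.10155·0.89845·0.00292718) = √(0.000267073) = 0.01634.
z = (0.08376 − 0.10428)/0.01634 = -0.02052/0.01634 = -1.256.
p-value = 2·P(Z > 1.256) ≈ 0.2092.

z = -1.256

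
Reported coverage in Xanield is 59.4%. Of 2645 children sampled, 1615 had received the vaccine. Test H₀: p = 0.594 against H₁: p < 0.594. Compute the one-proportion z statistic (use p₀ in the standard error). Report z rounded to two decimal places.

z = 1.74

p̂ = 1615/2645 ≈ 0.61059.
SE = √(p₀(1−p₀)/n) = √(0.24116/2645) = 0.00955.
z = (0.61059 − 0.594)/0.00955 = 0.01659/0.00955 = 1.74.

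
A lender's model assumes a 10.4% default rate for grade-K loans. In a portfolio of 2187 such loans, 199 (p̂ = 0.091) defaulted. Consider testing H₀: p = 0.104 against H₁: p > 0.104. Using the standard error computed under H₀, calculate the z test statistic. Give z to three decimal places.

p̂ = 199/2187 = 0.090992.
Standard error under H₀: √(0.104×0.896/2187) = 0.006527.
z = (0.090992 − 0.104)/0.006527 = -0.013008/0.006527 = -1.993.

z = -1.993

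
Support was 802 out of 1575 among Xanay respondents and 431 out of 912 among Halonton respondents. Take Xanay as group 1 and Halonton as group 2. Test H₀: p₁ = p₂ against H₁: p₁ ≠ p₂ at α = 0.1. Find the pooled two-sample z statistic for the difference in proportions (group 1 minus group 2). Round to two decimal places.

p̂₁ = 802/1575 = 0.5092, p̂₂ = 431/912 = 0.4726.
Pooled p̂ = (802+431)/(1575+912) = 1233/2487 = 0.4958.
SE = √(p̂(1−p̂)(1/n₁+1/n₂)) = √(0.4958·0.5042·0.00173141) = √(0.000432822) = 0.0208.
z = (0.5092 − 0.4726)/0.0208 = 0.0366/0.0208 = 1.76.
Two-sided p-value ≈ 2·Φ(−1.760) = 0.0784. With α = 0.1, reject H₀.

z = 1.76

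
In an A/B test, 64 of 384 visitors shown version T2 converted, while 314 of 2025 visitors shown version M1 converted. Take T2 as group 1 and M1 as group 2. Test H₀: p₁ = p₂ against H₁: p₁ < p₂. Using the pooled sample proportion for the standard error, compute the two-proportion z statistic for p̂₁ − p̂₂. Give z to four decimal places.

z = 0.5732

p̂₁ = 64/384 ≈ 0.1666667, p̂₂ = 314/2025 ≈ 0.1550617.
Pooled p̂ = (64+314)/(384+2025) = 378/2409 = 0.1569116.
SE = √(0.13229 × 0.00309799) = 0.0202444.
z = (0.1666667 − 0.1550617)/0.0202444 = 0.0116050/0.0202444 = 0.5732.
p-value = P(Z < 0.573) ≈ 0.7168.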